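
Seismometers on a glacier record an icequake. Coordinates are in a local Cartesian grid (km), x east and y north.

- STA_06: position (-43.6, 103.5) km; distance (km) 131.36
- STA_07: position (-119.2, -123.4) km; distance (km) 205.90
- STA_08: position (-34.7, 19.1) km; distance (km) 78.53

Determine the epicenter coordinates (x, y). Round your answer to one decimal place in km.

Circle about each station: (x + 43.6)² + (y − 103.5)² = 131.36²; (x + 119.2)² + (y + 123.4)² = 205.90²; (x + 34.7)² + (y − 19.1)² = 78.53².
Subtracting pairs of circle equations eliminates x²+y² and gives linear equations (the radical axes):
-151.2 x − 453.8 y = -8316.37
17.8 x − 168.8 y = 44.18
Solving the 2×2 system: x ≈ 42.4, y ≈ 4.2 km.

x ≈ 42.4 km, y ≈ 4.2 km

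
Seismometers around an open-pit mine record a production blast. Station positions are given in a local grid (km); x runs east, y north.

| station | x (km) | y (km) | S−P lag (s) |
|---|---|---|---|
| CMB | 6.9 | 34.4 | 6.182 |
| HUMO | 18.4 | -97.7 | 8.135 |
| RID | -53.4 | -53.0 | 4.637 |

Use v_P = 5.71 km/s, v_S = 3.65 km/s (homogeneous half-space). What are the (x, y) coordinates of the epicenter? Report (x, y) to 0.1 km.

x ≈ -17.0 km, y ≈ -23.4 km

Distance from S−P lag: d = Δt · v_P v_S / (v_P − v_S) = Δt · (5.71·3.65)/(5.71−3.65) ≈ 10.1172·Δt.
So d_CMB = 62.54, d_HUMO = 82.30, d_RID = 46.91 km.
Circle about each station: (x − 6.9)² + (y − 34.4)² = 62.54²; (x − 18.4)² + (y + 97.7)² = 82.30²; (x + 53.4)² + (y + 53.0)² = 46.91².
Subtracting the CMB equation from the HUMO and RID equations removes the quadratic terms:
23.0 x − 264.2 y = 5790.84
-120.6 x − 174.8 y = 6140.29
Solving the 2×2 system: x ≈ -17.0, y ≈ -23.4 km.
Check against CMB (with the unrounded x, y): √((x − 6.9)²+(y − 34.4)²) = 62.55 ≈ 62.54 km. ✓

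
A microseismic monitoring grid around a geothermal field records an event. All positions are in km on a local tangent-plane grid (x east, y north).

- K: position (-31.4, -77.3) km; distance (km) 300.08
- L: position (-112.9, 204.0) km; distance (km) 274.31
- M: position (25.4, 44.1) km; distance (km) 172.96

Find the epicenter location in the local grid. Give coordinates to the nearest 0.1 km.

157.2 km east, 156.1 km north

Circle about each station: (x + 31.4)² + (y + 77.3)² = 300.08²; (x + 112.9)² + (y − 204.0)² = 274.31²; (x − 25.4)² + (y − 44.1)² = 172.96².
Subtracting the K equation from the L and M equations removes the quadratic terms:
-163.0 x + 562.6 y = 62203.19
113.6 x + 242.8 y = 55761.56
Solving the 2×2 system: x ≈ 157.2, y ≈ 156.1 km.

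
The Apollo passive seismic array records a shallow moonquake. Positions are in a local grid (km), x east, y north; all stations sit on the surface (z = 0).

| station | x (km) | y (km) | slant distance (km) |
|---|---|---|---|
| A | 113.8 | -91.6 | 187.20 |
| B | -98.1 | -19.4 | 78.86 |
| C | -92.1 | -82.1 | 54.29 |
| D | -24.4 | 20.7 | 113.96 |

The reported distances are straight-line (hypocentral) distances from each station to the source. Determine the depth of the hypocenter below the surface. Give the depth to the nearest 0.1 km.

Each station gives a sphere (x−x_i)² + (y−y_i)² + z² = d_i² (stations at z=0).
Subtracting the A sphere from B and C: z² cancels, leaving linear equations in x and y:
-423.8 x + 144.4 y = 17483.91
-411.8 x + 19.0 y = 25978.26
Solving: x ≈ -66.504, y ≈ -74.102 km (keep extra digits for the depth step; rounded: -66.5, -74.1).
Then from the A sphere: z² = 187.20² − (x − 113.8)² − (y + 91.6)² with x = -66.504, y = -74.102, so z ≈ 47.203 ≈ 47.2 km.

depth ≈ 47.2 km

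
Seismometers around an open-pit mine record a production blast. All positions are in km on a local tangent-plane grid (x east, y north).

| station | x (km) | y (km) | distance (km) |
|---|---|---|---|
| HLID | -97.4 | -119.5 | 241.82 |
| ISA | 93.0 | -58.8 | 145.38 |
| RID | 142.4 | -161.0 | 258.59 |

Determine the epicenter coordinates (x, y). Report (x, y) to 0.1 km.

Circle about each station: (x + 97.4)² + (y + 119.5)² = 241.82²; (x − 93.0)² + (y + 58.8)² = 145.38²; (x − 142.4)² + (y + 161.0)² = 258.59².
Subtracting pairs of circle equations eliminates x²+y² and gives linear equations (the radical axes):
380.8 x + 121.4 y = 25681.00
479.6 x − 83.0 y = 14039.87
Solving the 2×2 system: x ≈ 42.7, y ≈ 77.6 km.

(42.7, 77.6)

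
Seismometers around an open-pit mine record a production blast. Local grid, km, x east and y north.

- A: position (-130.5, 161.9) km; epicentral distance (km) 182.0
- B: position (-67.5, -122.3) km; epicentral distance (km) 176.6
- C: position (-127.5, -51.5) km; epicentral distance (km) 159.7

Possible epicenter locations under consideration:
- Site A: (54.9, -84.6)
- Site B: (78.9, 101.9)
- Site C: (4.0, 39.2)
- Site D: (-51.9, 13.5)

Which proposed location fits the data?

For each candidate, compare |candidate − station| to the reported distance:
Site A: residuals A 126.4, B 48.5, C 25.7 → max 126.4 km
Site B: residuals A 35.8, B 91.2, C 97.5 → max 97.5 km
Site C: residuals A 0.1, B 0.0, C 0.0 → max 0.1 km
Site D: residuals A 14.1, B 39.9, C 60.0 → max 60.0 km
Only Site C has all residuals ≈ 0.

Site C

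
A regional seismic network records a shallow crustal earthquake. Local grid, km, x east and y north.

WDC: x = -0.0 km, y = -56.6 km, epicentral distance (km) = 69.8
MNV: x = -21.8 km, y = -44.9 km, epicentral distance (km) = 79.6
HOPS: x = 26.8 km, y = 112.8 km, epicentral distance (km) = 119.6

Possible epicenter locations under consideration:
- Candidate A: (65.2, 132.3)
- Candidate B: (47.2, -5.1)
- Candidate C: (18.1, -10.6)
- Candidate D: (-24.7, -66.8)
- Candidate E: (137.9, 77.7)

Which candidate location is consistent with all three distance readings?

For each candidate, compare |candidate − station| to the reported distance:
Candidate A: residuals WDC 130.0, MNV 117.8, HOPS 76.5 → max 130.0 km
Candidate B: residuals WDC 0.1, MNV 0.1, HOPS 0.1 → max 0.1 km
Candidate C: residuals WDC 20.4, MNV 27.0, HOPS 4.1 → max 27.0 km
Candidate D: residuals WDC 43.1, MNV 57.5, HOPS 67.2 → max 67.2 km
Candidate E: residuals WDC 122.7, MNV 121.7, HOPS 3.1 → max 122.7 km
Only Candidate B has all residuals ≈ 0.

Candidate B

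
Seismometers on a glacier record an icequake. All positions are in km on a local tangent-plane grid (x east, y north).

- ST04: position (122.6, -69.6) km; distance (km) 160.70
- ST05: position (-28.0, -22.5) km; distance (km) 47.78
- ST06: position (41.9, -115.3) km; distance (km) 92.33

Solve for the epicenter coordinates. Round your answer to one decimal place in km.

-38.1 km east, -69.2 km north

Circle about each station: (x − 122.6)² + (y + 69.6)² = 160.70²; (x + 28.0)² + (y + 22.5)² = 47.78²; (x − 41.9)² + (y + 115.3)² = 92.33².
Subtracting the ST04 equation from the ST05 and ST06 equations removes the quadratic terms:
-301.2 x + 94.2 y = 4956.89
-161.4 x − 91.4 y = 12474.44
Solving the 2×2 system: x ≈ -38.1, y ≈ -69.2 km.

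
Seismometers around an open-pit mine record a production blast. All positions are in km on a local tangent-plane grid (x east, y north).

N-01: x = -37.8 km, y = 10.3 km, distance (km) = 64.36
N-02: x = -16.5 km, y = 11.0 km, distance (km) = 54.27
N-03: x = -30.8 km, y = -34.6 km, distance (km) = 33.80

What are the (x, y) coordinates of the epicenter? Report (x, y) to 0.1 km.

2.6 km east, -39.8 km north

Circle about each station: (x + 37.8)² + (y − 10.3)² = 64.36²; (x + 16.5)² + (y − 11.0)² = 54.27²; (x + 30.8)² + (y + 34.6)² = 33.80².
Subtracting pairs of circle equations eliminates x²+y² and gives linear equations (the radical axes):
42.6 x + 1.4 y = 55.30
14.0 x − 89.8 y = 3610.64
Solving the 2×2 system: x ≈ 2.6, y ≈ -39.8 km.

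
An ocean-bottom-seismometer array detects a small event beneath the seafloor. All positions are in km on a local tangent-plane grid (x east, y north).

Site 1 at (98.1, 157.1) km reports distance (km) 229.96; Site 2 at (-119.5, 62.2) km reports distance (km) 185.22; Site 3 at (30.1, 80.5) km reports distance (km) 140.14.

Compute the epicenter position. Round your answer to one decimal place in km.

20.3 km east, -59.3 km north

Circle about each station: (x − 98.1)² + (y − 157.1)² = 229.96²; (x + 119.5)² + (y − 62.2)² = 185.22²; (x − 30.1)² + (y − 80.5)² = 140.14².
Subtracting the Site 1 equation from the Site 2 and Site 3 equations removes the quadratic terms:
-435.2 x − 189.8 y = 2420.22
-136.0 x − 153.2 y = 6324.62
Solving the 2×2 system: x ≈ 20.3, y ≈ -59.3 km.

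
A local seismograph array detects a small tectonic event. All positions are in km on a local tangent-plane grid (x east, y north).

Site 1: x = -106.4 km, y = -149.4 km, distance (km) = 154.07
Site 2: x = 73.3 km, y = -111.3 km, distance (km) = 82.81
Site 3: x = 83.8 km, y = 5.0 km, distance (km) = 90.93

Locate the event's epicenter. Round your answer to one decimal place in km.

x ≈ 14.1 km, y ≈ -53.4 km

Circle about each station: (x + 106.4)² + (y + 149.4)² = 154.07²; (x − 73.3)² + (y + 111.3)² = 82.81²; (x − 83.8)² + (y − 5.0)² = 90.93².
Subtracting pairs of circle equations eliminates x²+y² and gives linear equations (the radical axes):
359.4 x + 76.2 y = 999.33
380.4 x + 308.8 y = -11124.58
Solving the 2×2 system: x ≈ 14.1, y ≈ -53.4 km.
Check against Site 1 (with the unrounded x, y): √((x + 106.4)²+(y + 149.4)²) = 154.07 ≈ 154.07 km. ✓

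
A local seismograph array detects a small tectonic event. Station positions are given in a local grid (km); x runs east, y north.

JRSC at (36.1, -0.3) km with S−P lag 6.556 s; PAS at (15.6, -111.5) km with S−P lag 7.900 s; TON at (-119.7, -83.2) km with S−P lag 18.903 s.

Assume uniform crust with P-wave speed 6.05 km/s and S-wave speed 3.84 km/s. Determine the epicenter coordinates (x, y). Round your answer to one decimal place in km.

x ≈ 77.1 km, y ≈ -55.7 km

Distance from S−P lag: d = Δt · v_P v_S / (v_P − v_S) = Δt · (6.05·3.84)/(6.05−3.84) ≈ 10.5122·Δt.
So d_JRSC = 68.92, d_PAS = 83.05, d_TON = 198.71 km.
Circle about each station: (x − 36.1)² + (y + 0.3)² = 68.92²; (x − 15.6)² + (y + 111.5)² = 83.05²; (x + 119.7)² + (y + 83.2)² = 198.71².
Subtracting pairs of circle equations eliminates x²+y² and gives linear equations (the radical axes):
-41.0 x − 222.4 y = 9224.97
-311.6 x − 165.8 y = -14788.67
Solving the 2×2 system: x ≈ 77.1, y ≈ -55.7 km.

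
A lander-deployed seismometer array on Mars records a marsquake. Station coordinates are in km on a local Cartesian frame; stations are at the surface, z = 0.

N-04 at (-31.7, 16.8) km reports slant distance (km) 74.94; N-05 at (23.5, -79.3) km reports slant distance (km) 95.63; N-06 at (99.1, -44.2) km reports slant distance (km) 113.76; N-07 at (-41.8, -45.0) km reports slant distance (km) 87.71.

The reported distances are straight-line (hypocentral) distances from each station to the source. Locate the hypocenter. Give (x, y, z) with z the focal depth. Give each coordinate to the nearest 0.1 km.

x ≈ 9.8 km, y ≈ -4.9 km, depth ≈ 58.5 km

Each station gives a sphere (x−x_i)² + (y−y_i)² + z² = d_i² (stations at z=0).
Subtracting the N-04 sphere from N-05 and N-06: z² cancels, leaving linear equations in x and y:
110.4 x − 192.2 y = 2024.52
261.6 x − 122.0 y = 3161.99
Solving: x ≈ 9.800, y ≈ -4.904 km (keep extra digits for the depth step; rounded: 9.8, -4.9).
Then from the N-04 sphere: z² = 74.94² − (x + 31.7)² − (y − 16.8)² with x = 9.800, y = -4.904, so z ≈ 58.504 ≈ 58.5 km.
Check against N-07 (with the unrounded solution): distance 87.71 ≈ 87.71 km. ✓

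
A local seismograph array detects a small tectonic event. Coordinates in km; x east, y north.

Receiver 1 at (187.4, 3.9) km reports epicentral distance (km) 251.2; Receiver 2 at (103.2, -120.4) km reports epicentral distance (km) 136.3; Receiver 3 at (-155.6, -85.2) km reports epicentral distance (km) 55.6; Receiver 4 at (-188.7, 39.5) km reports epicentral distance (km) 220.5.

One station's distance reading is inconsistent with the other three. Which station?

Receiver 3

Solve using three stations at a time. Using Receiver 1, Receiver 2, Receiver 4 (subtract circle equations pairwise → linear system) gives (x, y) ≈ (-33.0, -116.6).
Distances from that point to each station vs reported:
  Receiver 1: calculated 251.2 vs reported 251.2 → residual 0.0 km
  Receiver 2: calculated 136.2 vs reported 136.3 → residual 0.1 km
  Receiver 3: calculated 126.6 vs reported 55.6 → residual 71.0 km
  Receiver 4: calculated 220.5 vs reported 220.5 → residual 0.0 km
Receiver 1, Receiver 2, Receiver 4 are mutually consistent (residuals ≈ 0); Receiver 3 is off by 71.0 km.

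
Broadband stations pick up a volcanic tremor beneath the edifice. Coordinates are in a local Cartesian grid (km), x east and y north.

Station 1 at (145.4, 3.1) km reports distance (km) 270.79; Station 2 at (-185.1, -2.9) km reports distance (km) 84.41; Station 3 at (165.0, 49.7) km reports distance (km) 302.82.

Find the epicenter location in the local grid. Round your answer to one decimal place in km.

Circle about each station: (x − 145.4)² + (y − 3.1)² = 270.79²; (x + 185.1)² + (y + 2.9)² = 84.41²; (x − 165.0)² + (y − 49.7)² = 302.82².
Subtracting pairs of circle equations eliminates x²+y² and gives linear equations (the radical axes):
-661.0 x − 12.0 y = 79321.83
39.2 x + 93.2 y = -9828.41
Solving the 2×2 system: x ≈ -119.0, y ≈ -55.4 km.

(-119.0, -55.4)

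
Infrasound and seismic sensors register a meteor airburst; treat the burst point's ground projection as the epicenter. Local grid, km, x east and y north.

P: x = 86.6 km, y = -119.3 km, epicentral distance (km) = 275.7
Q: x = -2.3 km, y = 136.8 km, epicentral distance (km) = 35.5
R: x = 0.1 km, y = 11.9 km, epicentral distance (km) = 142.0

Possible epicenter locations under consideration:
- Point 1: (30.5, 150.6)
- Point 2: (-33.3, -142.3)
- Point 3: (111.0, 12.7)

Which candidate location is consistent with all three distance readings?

Point 1

For each candidate, compare |candidate − station| to the reported distance:
Point 1: residuals P 0.0, Q 0.1, R 0.0 → max 0.1 km
Point 2: residuals P 153.6, Q 245.3, R 15.8 → max 245.3 km
Point 3: residuals P 141.5, Q 132.5, R 31.1 → max 141.5 km
Only Point 1 has all residuals ≈ 0.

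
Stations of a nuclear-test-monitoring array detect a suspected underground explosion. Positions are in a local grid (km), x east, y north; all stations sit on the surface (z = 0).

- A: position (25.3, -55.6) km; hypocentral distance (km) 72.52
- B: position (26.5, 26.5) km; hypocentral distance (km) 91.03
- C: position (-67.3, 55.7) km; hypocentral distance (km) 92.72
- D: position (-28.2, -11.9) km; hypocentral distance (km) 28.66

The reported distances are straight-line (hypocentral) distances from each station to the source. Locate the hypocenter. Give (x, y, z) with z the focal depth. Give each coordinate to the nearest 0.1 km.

(-41.5, -32.0, 15.5)

Each station gives a sphere (x−x_i)² + (y−y_i)² + z² = d_i² (stations at z=0).
Subtracting the A sphere from B and C: z² cancels, leaving linear equations in x and y:
2.4 x + 164.2 y = -5354.26
-185.2 x + 222.6 y = 562.48
Solving: x ≈ -41.501, y ≈ -32.002 km (keep extra digits for the depth step; rounded: -41.5, -32.0).
Then from the A sphere: z² = 72.52² − (x − 25.3)² − (y + 55.6)² with x = -41.501, y = -32.002, so z ≈ 15.489 ≈ 15.5 km.
Check against D (with the unrounded solution): distance 28.65 ≈ 28.66 km. ✓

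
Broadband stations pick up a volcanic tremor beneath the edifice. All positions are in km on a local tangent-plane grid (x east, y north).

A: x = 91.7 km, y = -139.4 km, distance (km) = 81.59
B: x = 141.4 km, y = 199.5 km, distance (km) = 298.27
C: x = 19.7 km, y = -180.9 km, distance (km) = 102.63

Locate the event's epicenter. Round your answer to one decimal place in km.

36.2 km east, -79.6 km north

Circle about each station: (x − 91.7)² + (y + 139.4)² = 81.59²; (x − 141.4)² + (y − 199.5)² = 298.27²; (x − 19.7)² + (y + 180.9)² = 102.63².
Subtracting the A equation from the B and C equations removes the quadratic terms:
99.4 x + 677.8 y = -50355.10
-144.0 x − 83.0 y = 1395.66
Solving the 2×2 system: x ≈ 36.2, y ≈ -79.6 km.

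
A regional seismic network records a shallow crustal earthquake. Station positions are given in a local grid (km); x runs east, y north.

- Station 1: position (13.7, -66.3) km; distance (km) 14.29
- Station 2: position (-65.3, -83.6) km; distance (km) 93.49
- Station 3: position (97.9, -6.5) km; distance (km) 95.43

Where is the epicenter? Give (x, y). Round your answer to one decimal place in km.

Circle about each station: (x − 13.7)² + (y + 66.3)² = 14.29²; (x + 65.3)² + (y + 83.6)² = 93.49²; (x − 97.9)² + (y + 6.5)² = 95.43².
Subtracting the Station 1 equation from the Station 2 and Station 3 equations removes the quadratic terms:
-158.0 x − 34.6 y = -1866.51
168.4 x + 119.6 y = -3859.40
Solving the 2×2 system: x ≈ 27.3, y ≈ -70.7 km.
Check against Station 1 (with the unrounded x, y): √((x − 13.7)²+(y + 66.3)²) = 14.29 ≈ 14.29 km. ✓

x ≈ 27.3 km, y ≈ -70.7 km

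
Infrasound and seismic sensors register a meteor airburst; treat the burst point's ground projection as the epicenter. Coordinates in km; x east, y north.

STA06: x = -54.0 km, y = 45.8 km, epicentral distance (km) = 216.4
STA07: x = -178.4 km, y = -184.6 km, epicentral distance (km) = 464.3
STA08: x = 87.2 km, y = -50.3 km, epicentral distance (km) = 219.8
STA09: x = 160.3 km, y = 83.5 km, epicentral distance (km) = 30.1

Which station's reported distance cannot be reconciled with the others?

Solve using three stations at a time. Using STA06, STA07, STA08 (subtract circle equations pairwise → linear system) gives (x, y) ≈ (125.9, 166.1).
Distances from that point to each station vs reported:
  STA06: calculated 216.4 vs reported 216.4 → residual 0.0 km
  STA07: calculated 464.3 vs reported 464.3 → residual 0.0 km
  STA08: calculated 219.8 vs reported 219.8 → residual 0.0 km
  STA09: calculated 89.5 vs reported 30.1 → residual 59.4 km
STA06, STA07, STA08 are mutually consistent (residuals ≈ 0); STA09 is off by 59.4 km.

STA09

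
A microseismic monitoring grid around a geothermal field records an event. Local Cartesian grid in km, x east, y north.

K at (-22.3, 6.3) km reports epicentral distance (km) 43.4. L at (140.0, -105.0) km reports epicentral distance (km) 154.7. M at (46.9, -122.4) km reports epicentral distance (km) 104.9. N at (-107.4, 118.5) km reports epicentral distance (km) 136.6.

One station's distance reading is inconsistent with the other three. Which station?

N

Solve using three stations at a time. Using K, L, M (subtract circle equations pairwise → linear system) gives (x, y) ≈ (7.5, -25.2).
Distances from that point to each station vs reported:
  K: calculated 43.4 vs reported 43.4 → residual 0.0 km
  L: calculated 154.7 vs reported 154.7 → residual 0.0 km
  M: calculated 104.9 vs reported 104.9 → residual 0.0 km
  N: calculated 184.0 vs reported 136.6 → residual 47.4 km
K, L, M are mutually consistent (residuals ≈ 0); N is off by 47.4 km.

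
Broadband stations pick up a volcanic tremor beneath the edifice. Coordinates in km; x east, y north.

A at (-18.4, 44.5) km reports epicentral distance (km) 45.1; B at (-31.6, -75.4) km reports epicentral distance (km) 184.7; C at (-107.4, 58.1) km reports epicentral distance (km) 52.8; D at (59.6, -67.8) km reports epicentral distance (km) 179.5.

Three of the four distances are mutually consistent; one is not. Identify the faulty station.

B

Solve using three stations at a time. Using A, C, D (subtract circle equations pairwise → linear system) gives (x, y) ≈ (-55.9, 69.6).
Distances from that point to each station vs reported:
  A: calculated 45.1 vs reported 45.1 → residual 0.0 km
  B: calculated 147.1 vs reported 184.7 → residual 37.6 km
  C: calculated 52.8 vs reported 52.8 → residual 0.0 km
  D: calculated 179.5 vs reported 179.5 → residual 0.0 km
A, C, D are mutually consistent (residuals ≈ 0); B is off by 37.6 km.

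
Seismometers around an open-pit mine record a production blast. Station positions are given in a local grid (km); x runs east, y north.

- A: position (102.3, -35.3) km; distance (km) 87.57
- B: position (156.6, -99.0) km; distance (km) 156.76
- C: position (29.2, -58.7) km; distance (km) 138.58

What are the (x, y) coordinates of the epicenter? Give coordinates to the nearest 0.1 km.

(113.1, 51.6)

Circle about each station: (x − 102.3)² + (y + 35.3)² = 87.57²; (x − 156.6)² + (y + 99.0)² = 156.76²; (x − 29.2)² + (y + 58.7)² = 138.58².
Subtracting the A equation from the B and C equations removes the quadratic terms:
108.6 x − 127.4 y = 5707.99
-146.2 x − 46.8 y = -18948.96
Solving the 2×2 system: x ≈ 113.1, y ≈ 51.6 km.
Check against A (with the unrounded x, y): √((x − 102.3)²+(y + 35.3)²) = 87.57 ≈ 87.57 km. ✓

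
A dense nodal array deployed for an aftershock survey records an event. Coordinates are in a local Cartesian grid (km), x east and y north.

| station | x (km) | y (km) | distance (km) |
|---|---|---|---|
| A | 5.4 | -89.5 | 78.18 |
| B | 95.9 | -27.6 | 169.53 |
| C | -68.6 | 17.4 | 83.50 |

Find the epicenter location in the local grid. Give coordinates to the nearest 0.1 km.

-69.2 km east, -66.1 km north

Circle about each station: (x − 5.4)² + (y + 89.5)² = 78.18²; (x − 95.9)² + (y + 27.6)² = 169.53²; (x + 68.6)² + (y − 17.4)² = 83.50².
Subtracting the A equation from the B and C equations removes the quadratic terms:
181.0 x + 123.8 y = -20709.15
-148.0 x + 213.8 y = -3890.83
Solving the 2×2 system: x ≈ -69.2, y ≈ -66.1 km.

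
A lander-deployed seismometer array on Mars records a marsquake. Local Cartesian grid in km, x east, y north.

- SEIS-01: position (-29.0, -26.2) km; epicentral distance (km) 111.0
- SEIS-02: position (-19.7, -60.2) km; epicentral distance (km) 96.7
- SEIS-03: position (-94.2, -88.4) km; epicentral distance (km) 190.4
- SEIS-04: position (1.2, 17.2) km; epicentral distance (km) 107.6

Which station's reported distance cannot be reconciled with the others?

SEIS-03

Solve using three stations at a time. Using SEIS-01, SEIS-02, SEIS-04 (subtract circle equations pairwise → linear system) gives (x, y) ≈ (77.0, -59.2).
Distances from that point to each station vs reported:
  SEIS-01: calculated 111.0 vs reported 111.0 → residual 0.0 km
  SEIS-02: calculated 96.7 vs reported 96.7 → residual 0.0 km
  SEIS-03: calculated 173.6 vs reported 190.4 → residual 16.8 km
  SEIS-04: calculated 107.6 vs reported 107.6 → residual 0.0 km
SEIS-01, SEIS-02, SEIS-04 are mutually consistent (residuals ≈ 0); SEIS-03 is off by 16.8 km.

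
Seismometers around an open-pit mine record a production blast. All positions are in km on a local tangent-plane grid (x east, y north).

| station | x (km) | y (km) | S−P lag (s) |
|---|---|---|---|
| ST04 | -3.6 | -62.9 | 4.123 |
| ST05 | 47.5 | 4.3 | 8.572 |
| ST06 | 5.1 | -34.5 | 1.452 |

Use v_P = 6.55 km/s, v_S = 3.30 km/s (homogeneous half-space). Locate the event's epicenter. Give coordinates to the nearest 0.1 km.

Distance from S−P lag: d = Δt · v_P v_S / (v_P − v_S) = Δt · (6.55·3.30)/(6.55−3.30) ≈ 6.6508·Δt.
So d_ST04 = 27.42, d_ST05 = 57.01, d_ST06 = 9.66 km.
Circle about each station: (x + 3.6)² + (y + 62.9)² = 27.42²; (x − 47.5)² + (y − 4.3)² = 57.01²; (x − 5.1)² + (y + 34.5)² = 9.66².
Subtracting the ST04 equation from the ST05 and ST06 equations removes the quadratic terms:
102.2 x + 134.4 y = -4192.91
17.4 x + 56.8 y = -2094.57
Solving the 2×2 system: x ≈ 12.5, y ≈ -40.7 km.

12.5 km east, -40.7 km north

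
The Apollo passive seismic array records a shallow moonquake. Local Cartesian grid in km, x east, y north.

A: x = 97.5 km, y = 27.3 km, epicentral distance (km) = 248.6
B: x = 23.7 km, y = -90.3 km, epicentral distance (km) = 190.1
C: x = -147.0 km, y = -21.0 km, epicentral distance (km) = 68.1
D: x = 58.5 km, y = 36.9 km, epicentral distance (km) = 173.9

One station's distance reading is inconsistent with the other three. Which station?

Solve using three stations at a time. Using B, C, D (subtract circle equations pairwise → linear system) gives (x, y) ≈ (-115.4, 39.3).
Distances from that point to each station vs reported:
  A: calculated 213.2 vs reported 248.6 → residual 35.4 km
  B: calculated 190.1 vs reported 190.1 → residual 0.0 km
  C: calculated 68.1 vs reported 68.1 → residual 0.0 km
  D: calculated 173.9 vs reported 173.9 → residual 0.0 km
B, C, D are mutually consistent (residuals ≈ 0); A is off by 35.4 km.

A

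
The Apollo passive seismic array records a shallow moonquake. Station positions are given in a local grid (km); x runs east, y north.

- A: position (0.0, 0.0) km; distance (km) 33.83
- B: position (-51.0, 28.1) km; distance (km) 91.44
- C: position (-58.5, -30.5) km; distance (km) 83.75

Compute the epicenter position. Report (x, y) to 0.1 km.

x ≈ 24.9 km, y ≈ -22.9 km

Circle about each station: x² + y² = 33.83²; (x + 51.0)² + (y − 28.1)² = 91.44²; (x + 58.5)² + (y + 30.5)² = 83.75².
Subtracting the A equation from the B and C equations removes the quadratic terms:
-102.0 x + 56.2 y = -3826.19
-117.0 x − 61.0 y = -1517.09
Solving the 2×2 system: x ≈ 24.9, y ≈ -22.9 km.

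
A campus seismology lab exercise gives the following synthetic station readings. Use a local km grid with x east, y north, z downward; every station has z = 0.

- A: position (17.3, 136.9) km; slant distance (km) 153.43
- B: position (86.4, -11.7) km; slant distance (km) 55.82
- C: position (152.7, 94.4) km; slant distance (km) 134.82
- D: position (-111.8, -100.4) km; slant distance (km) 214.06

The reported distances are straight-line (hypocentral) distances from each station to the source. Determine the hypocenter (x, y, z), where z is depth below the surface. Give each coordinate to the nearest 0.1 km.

Each station gives a sphere (x−x_i)² + (y−y_i)² + z² = d_i² (stations at z=0).
Subtracting the A sphere from B and C: z² cancels, leaving linear equations in x and y:
138.2 x − 297.2 y = 8985.84
270.8 x − 85.0 y = 18552.08
Solving: x ≈ 69.105, y ≈ 1.899 km (keep extra digits for the depth step; rounded: 69.1, 1.9).
Then from the A sphere: z² = 153.43² − (x − 17.3)² − (y − 136.9)² with x = 69.105, y = 1.899, so z ≈ 51.300 ≈ 51.3 km.

x ≈ 69.1 km, y ≈ 1.9 km, depth ≈ 51.3 km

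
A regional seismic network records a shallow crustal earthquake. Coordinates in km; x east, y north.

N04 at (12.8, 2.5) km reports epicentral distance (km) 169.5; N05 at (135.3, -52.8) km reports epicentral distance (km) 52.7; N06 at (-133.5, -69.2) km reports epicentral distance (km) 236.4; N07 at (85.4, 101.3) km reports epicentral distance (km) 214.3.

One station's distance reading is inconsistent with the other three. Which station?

Solve using three stations at a time. Using N04, N05, N07 (subtract circle equations pairwise → linear system) gives (x, y) ≈ (144.0, -104.9).
Distances from that point to each station vs reported:
  N04: calculated 169.5 vs reported 169.5 → residual 0.0 km
  N05: calculated 52.8 vs reported 52.7 → residual 0.1 km
  N06: calculated 279.8 vs reported 236.4 → residual 43.4 km
  N07: calculated 214.3 vs reported 214.3 → residual 0.0 km
N04, N05, N07 are mutually consistent (residuals ≈ 0); N06 is off by 43.4 km.

N06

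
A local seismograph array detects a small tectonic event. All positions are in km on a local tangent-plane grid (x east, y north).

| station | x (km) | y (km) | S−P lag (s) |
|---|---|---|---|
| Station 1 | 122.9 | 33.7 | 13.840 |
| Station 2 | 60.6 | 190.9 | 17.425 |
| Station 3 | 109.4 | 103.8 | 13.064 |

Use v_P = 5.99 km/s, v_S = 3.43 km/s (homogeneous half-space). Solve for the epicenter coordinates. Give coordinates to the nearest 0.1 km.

Distance from S−P lag: d = Δt · v_P v_S / (v_P − v_S) = Δt · (5.99·3.43)/(5.99−3.43) ≈ 8.0257·Δt.
So d_Station 1 = 111.08, d_Station 2 = 139.85, d_Station 3 = 104.85 km.
Circle about each station: (x − 122.9)² + (y − 33.7)² = 111.08²; (x − 60.6)² + (y − 190.9)² = 139.85²; (x − 109.4)² + (y − 103.8)² = 104.85².
Subtracting the Station 1 equation from the Station 2 and Station 3 equations removes the quadratic terms:
-124.6 x + 314.4 y = 16655.81
-27.0 x + 140.2 y = 7847.94
Solving the 2×2 system: x ≈ 14.7, y ≈ 58.8 km.

x ≈ 14.7 km, y ≈ 58.8 km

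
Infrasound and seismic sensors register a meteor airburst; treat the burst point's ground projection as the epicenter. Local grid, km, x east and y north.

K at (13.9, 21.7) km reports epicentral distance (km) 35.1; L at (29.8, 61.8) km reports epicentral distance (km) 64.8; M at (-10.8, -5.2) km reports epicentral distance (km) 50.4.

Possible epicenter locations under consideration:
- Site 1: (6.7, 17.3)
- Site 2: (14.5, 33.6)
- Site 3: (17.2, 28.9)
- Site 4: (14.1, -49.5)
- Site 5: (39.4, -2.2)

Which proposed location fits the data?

For each candidate, compare |candidate − station| to the reported distance:
Site 1: residuals K 26.7, L 14.7, M 21.9 → max 26.7 km
Site 2: residuals K 23.2, L 32.7, M 4.1 → max 32.7 km
Site 3: residuals K 27.2, L 29.6, M 6.3 → max 29.6 km
Site 4: residuals K 36.1, L 47.6, M 0.4 → max 47.6 km
Site 5: residuals K 0.2, L 0.1, M 0.1 → max 0.2 km
Only Site 5 has all residuals ≈ 0.

Site 5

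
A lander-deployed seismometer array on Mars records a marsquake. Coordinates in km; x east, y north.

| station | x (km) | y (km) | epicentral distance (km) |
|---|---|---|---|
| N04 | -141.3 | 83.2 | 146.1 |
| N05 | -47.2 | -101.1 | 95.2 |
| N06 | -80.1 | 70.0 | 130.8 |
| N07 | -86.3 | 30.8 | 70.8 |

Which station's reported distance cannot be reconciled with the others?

N06

Solve using three stations at a time. Using N04, N05, N07 (subtract circle equations pairwise → linear system) gives (x, y) ≈ (-27.4, -8.1).
Distances from that point to each station vs reported:
  N04: calculated 146.0 vs reported 146.1 → residual 0.1 km
  N05: calculated 95.1 vs reported 95.2 → residual 0.1 km
  N06: calculated 94.3 vs reported 130.8 → residual 36.5 km
  N07: calculated 70.6 vs reported 70.8 → residual 0.2 km
N04, N05, N07 are mutually consistent (residuals ≈ 0); N06 is off by 36.5 km.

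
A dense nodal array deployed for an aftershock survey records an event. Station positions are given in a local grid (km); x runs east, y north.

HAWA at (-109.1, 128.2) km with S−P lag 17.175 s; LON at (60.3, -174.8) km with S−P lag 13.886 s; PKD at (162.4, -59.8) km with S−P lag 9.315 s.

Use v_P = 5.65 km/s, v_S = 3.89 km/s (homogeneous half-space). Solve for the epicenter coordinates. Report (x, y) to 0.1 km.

(61.8, -1.4)

Distance from S−P lag: d = Δt · v_P v_S / (v_P − v_S) = Δt · (5.65·3.89)/(5.65−3.89) ≈ 12.4878·Δt.
So d_HAWA = 214.48, d_LON = 173.41, d_PKD = 116.32 km.
Circle about each station: (x + 109.1)² + (y − 128.2)² = 214.48²; (x − 60.3)² + (y + 174.8)² = 173.41²; (x − 162.4)² + (y + 59.8)² = 116.32².
Subtracting the HAWA equation from the LON and PKD equations removes the quadratic terms:
338.8 x − 606.0 y = 21783.72
543.0 x − 376.0 y = 34083.08
Solving the 2×2 system: x ≈ 61.8, y ≈ -1.4 km.
Check against HAWA (with the unrounded x, y): √((x + 109.1)²+(y − 128.2)²) = 214.48 ≈ 214.48 km. ✓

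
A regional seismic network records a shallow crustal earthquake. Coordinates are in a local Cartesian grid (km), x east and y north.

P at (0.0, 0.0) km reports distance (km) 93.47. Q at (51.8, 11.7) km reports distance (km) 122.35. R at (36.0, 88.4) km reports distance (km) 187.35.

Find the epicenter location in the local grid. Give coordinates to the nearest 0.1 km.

(-12.0, -92.7)

Circle about each station: x² + y² = 93.47²; (x − 51.8)² + (y − 11.7)² = 122.35²; (x − 36.0)² + (y − 88.4)² = 187.35².
Subtracting the P equation from the Q and R equations removes the quadratic terms:
103.6 x + 23.4 y = -3412.75
72.0 x + 176.8 y = -17252.82
Solving the 2×2 system: x ≈ -12.0, y ≈ -92.7 km.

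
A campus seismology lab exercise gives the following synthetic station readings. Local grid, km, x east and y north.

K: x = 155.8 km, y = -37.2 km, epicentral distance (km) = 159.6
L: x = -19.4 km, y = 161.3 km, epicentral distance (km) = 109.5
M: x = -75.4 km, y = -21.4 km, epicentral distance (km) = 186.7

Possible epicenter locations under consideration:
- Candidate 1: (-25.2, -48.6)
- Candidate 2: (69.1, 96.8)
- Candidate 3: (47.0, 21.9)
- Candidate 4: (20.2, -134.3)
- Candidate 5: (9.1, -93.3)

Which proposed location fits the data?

For each candidate, compare |candidate − station| to the reported distance:
Candidate 1: residuals K 21.8, L 100.5, M 129.6 → max 129.6 km
Candidate 2: residuals K 0.0, L 0.0, M 0.0 → max 0.0 km
Candidate 3: residuals K 35.8, L 44.9, M 56.9 → max 56.9 km
Candidate 4: residuals K 7.2, L 188.7, M 38.8 → max 188.7 km
Candidate 5: residuals K 2.5, L 146.7, M 75.8 → max 146.7 km
Only Candidate 2 has all residuals ≈ 0.

Candidate 2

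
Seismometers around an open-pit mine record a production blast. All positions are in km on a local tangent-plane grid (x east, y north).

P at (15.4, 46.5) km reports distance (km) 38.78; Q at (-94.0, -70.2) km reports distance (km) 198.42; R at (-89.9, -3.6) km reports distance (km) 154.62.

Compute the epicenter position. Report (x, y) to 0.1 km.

Circle about each station: (x − 15.4)² + (y − 46.5)² = 38.78²; (x + 94.0)² + (y + 70.2)² = 198.42²; (x + 89.9)² + (y + 3.6)² = 154.62².
Subtracting pairs of circle equations eliminates x²+y² and gives linear equations (the radical axes):
-218.8 x − 233.4 y = -26501.98
-210.6 x − 100.2 y = -16707.90
Solving the 2×2 system: x ≈ 45.7, y ≈ 70.7 km.

45.7 km east, 70.7 km north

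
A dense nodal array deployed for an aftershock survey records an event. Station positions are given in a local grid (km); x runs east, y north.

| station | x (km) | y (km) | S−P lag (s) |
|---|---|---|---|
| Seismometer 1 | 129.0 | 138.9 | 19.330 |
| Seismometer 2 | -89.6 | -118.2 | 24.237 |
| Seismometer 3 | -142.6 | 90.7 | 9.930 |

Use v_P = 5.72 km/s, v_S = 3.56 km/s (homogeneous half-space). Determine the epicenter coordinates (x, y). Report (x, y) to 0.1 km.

Distance from S−P lag: d = Δt · v_P v_S / (v_P − v_S) = Δt · (5.72·3.56)/(5.72−3.56) ≈ 9.4274·Δt.
So d_Seismometer 1 = 182.23, d_Seismometer 2 = 228.49, d_Seismometer 3 = 93.61 km.
Circle about each station: (x − 129.0)² + (y − 138.9)² = 182.23²; (x + 89.6)² + (y + 118.2)² = 228.49²; (x + 142.6)² + (y − 90.7)² = 93.61².
Subtracting pairs of circle equations eliminates x²+y² and gives linear equations (the radical axes):
-437.2 x − 514.2 y = -32934.72
-543.2 x − 96.4 y = 17071.98
Solving the 2×2 system: x ≈ -50.4, y ≈ 106.9 km.
Check against Seismometer 1 (with the unrounded x, y): √((x − 129.0)²+(y − 138.9)²) = 182.23 ≈ 182.23 km. ✓

x ≈ -50.4 km, y ≈ 106.9 km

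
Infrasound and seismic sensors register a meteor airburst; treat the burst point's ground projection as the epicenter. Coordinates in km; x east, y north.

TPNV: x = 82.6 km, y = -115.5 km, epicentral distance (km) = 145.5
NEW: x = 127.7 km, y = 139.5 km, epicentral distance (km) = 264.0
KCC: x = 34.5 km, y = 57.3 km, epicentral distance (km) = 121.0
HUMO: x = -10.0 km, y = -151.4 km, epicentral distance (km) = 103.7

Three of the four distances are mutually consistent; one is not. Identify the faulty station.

Solve using three stations at a time. Using TPNV, NEW, HUMO (subtract circle equations pairwise → linear system) gives (x, y) ≈ (-50.1, -55.7).
Distances from that point to each station vs reported:
  TPNV: calculated 145.5 vs reported 145.5 → residual 0.0 km
  NEW: calculated 264.0 vs reported 264.0 → residual 0.0 km
  KCC: calculated 141.1 vs reported 121.0 → residual 20.1 km
  HUMO: calculated 103.8 vs reported 103.7 → residual 0.1 km
TPNV, NEW, HUMO are mutually consistent (residuals ≈ 0); KCC is off by 20.1 km.

KCC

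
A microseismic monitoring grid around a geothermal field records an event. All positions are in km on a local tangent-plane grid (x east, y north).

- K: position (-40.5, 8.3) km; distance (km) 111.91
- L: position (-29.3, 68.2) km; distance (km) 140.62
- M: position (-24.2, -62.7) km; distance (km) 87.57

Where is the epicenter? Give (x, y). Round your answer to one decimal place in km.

(60.4, -40.1)

Circle about each station: (x + 40.5)² + (y − 8.3)² = 111.91²; (x + 29.3)² + (y − 68.2)² = 140.62²; (x + 24.2)² + (y + 62.7)² = 87.57².
Subtracting pairs of circle equations eliminates x²+y² and gives linear equations (the radical axes):
22.4 x + 119.8 y = -3449.55
32.6 x − 142.0 y = 7663.13
Solving the 2×2 system: x ≈ 60.4, y ≈ -40.1 km.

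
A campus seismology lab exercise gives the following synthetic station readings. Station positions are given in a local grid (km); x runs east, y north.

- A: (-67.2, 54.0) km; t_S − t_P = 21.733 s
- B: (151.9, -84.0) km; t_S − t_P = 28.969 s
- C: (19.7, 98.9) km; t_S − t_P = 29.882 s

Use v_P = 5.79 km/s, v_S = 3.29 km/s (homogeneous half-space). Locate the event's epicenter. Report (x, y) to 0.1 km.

Distance from S−P lag: d = Δt · v_P v_S / (v_P − v_S) = Δt · (5.79·3.29)/(5.79−3.29) ≈ 7.6196·Δt.
So d_A = 165.60, d_B = 220.73, d_C = 227.69 km.
Circle about each station: (x + 67.2)² + (y − 54.0)² = 165.60²; (x − 151.9)² + (y + 84.0)² = 220.73²; (x − 19.7)² + (y − 98.9)² = 227.69².
Subtracting the A equation from the B and C equations removes the quadratic terms:
438.2 x − 276.0 y = 1399.40
173.8 x + 89.8 y = -21681.92
Solving the 2×2 system: x ≈ -67.1, y ≈ -111.6 km.
Check against A (with the unrounded x, y): √((x + 67.2)²+(y − 54.0)²) = 165.59 ≈ 165.60 km. ✓

-67.1 km east, -111.6 km north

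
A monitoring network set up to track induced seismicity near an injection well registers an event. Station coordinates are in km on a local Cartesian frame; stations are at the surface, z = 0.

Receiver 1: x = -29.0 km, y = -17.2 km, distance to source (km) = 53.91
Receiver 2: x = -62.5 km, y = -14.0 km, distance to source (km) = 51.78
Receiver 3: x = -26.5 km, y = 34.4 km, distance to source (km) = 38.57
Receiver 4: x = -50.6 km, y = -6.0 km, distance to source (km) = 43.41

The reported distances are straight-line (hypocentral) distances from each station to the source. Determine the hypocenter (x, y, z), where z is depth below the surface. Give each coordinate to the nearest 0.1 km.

Each station gives a sphere (x−x_i)² + (y−y_i)² + z² = d_i² (stations at z=0).
Subtracting the Receiver 1 sphere from Receiver 2 and Receiver 3: z² cancels, leaving linear equations in x and y:
-67.0 x + 6.4 y = 3190.53
5.0 x + 103.2 y = 2167.41
Solving: x ≈ -45.404, y ≈ 23.202 km (keep extra digits for the depth step; rounded: -45.4, 23.2).
Then from the Receiver 1 sphere: z² = 53.91² − (x + 29.0)² − (y + 17.2)² with x = -45.404, y = 23.202, so z ≈ 31.700 ≈ 31.7 km.

(-45.4, 23.2, 31.7)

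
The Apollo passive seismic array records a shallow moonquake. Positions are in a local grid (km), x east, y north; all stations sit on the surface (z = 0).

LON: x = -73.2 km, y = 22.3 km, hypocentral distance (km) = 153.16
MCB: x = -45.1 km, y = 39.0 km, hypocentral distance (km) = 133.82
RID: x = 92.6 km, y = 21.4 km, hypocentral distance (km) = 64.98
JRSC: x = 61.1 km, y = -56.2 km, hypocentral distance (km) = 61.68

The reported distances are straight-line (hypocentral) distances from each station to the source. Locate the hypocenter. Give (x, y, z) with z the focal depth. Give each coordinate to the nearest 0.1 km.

x ≈ 67.5 km, y ≈ -16.3 km, depth ≈ 46.6 km

Each station gives a sphere (x−x_i)² + (y−y_i)² + z² = d_i² (stations at z=0).
Subtracting the LON sphere from MCB and RID: z² cancels, leaving linear equations in x and y:
56.2 x + 33.4 y = 3249.67
331.6 x − 1.8 y = 22412.78
Solving: x ≈ 67.501, y ≈ -16.285 km (keep extra digits for the depth step; rounded: 67.5, -16.3).
Then from the LON sphere: z² = 153.16² − (x + 73.2)² − (y − 22.3)² with x = 67.501, y = -16.285, so z ≈ 46.609 ≈ 46.6 km.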